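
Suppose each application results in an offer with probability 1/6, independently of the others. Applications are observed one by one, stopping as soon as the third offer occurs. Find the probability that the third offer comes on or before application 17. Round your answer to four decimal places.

Finishing within 17 applications ⇔ at least 3 successes in the first 17. With X ~ Binomial(17, 0.166667), P(Y ≤ 17) = 1 − P(X ≤ 2).
  k=0: C(17,0)·0.166667^0·0.833333^17 = 0.045073
  k=1: C(17,1)·0.166667^1·0.833333^16 = 0.153249
  k=2: C(17,2)·0.166667^2·0.833333^15 = 0.245198
1 − 0.443521 = 0.556479

0.5565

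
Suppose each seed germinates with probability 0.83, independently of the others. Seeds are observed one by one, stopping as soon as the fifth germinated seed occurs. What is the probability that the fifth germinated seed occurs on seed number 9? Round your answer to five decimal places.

Y = trial on which the fifth success occurs; negative binomial, r=5, p=0.83.
P(Y=9) = C(8,4) · p^5 · (1−p)^4
= 70 · 0.3939 · 0.00083521 = 0.0230295

0.02303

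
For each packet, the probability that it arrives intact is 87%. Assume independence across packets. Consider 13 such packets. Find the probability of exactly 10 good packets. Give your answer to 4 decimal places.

0.1561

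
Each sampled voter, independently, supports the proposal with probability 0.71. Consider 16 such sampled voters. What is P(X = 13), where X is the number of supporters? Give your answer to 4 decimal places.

0.1591

X ~ Binomial(n=16, p=0.71).
P(X=13) = C(16,13) · p^13 · (1−p)^3
= 560 · 0.011651 · 0.024389 = 0.159126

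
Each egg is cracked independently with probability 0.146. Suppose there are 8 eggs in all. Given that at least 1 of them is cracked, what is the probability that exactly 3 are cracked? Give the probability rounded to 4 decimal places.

X ~ Binomial(8, 0.146). Want P(X=3 | X≥1) = P(X=3) / P(X≥1).
P(X=3) = C(8,3)·0.146^3·0.854^5 = 0.079165
P(X≥1) = 1 − 0.282920 = 0.717080
Ratio = 0.079165 / 0.717080 = 0.110400

0.1104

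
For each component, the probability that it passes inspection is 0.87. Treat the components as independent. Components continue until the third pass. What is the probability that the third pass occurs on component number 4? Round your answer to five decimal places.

0.25682

Y = trial on which the third success occurs; negative binomial, r=3, p=0.87.
P(Y=4) = C(3,2) · p^3 · (1−p)^1
= 3 · 0.6585 · 0.13 = 0.2568162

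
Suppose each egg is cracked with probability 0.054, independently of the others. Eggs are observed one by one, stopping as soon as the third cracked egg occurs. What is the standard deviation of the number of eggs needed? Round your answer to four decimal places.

Y = total eggs until the third success; negative binomial with r=3, p=0.054.
SD(Y) = √[r(1−p)/p²] = √(973.251029) = 31.196971

31.1970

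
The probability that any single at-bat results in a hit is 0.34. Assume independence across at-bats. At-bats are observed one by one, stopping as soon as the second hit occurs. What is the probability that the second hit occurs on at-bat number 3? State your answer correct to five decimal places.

0.15259

Y = trial on which the second success occurs; negative binomial, r=2, p=0.34.
P(Y=3) = C(2,1) · p^2 · (1−p)^1
= 2 · 0.1156 · 0.66 = 0.1525920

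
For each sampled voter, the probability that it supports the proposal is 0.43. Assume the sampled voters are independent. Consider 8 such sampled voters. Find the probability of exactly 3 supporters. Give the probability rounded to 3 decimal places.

0.268

X ~ Binomial(n=8, p=0.43).
P(X=3) = C(8,3) · p^3 · (1−p)^5
= 56 · 0.079507 · 0.060169 = 0.26790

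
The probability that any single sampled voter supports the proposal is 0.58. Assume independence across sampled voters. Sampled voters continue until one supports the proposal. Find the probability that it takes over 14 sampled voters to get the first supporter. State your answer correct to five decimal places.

Y = number of sampled voters to the first success; geometric, p = 0.58.
P(Y > 14) = P(first 14 all fail) = (1−p)^14 = 0.0000053

0.00001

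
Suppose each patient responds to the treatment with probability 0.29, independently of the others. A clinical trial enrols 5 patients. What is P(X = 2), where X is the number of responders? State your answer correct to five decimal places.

0.30100

X ~ Binomial(n=5, p=0.29).
P(X=2) = C(5,2) · p^2 · (1−p)^3
= 10 · 0.0841 · 0.35791 = 0.3010032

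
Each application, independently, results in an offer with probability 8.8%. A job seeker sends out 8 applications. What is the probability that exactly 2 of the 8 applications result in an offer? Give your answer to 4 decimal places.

0.1248

X ~ Binomial(n=8, p=0.088).
P(X=2) = C(8,2) · p^2 · (1−p)^6
= 28 · 0.007744 · 0.5754 = 0.124765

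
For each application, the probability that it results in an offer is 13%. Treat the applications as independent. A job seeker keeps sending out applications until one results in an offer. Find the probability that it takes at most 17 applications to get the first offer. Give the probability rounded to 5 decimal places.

0.90628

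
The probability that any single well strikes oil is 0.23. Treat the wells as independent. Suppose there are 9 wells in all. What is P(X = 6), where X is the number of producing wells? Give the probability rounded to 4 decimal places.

0.0057

X ~ Binomial(n=9, p=0.23).
P(X=6) = C(9,6) · p^6 · (1−p)^3
= 84 · 0.00014804 · 0.45653 = 0.005677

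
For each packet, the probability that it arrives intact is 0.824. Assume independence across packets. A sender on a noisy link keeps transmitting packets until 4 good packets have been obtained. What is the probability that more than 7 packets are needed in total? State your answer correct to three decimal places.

0.021

Needing more than 7 packets ⇔ fewer than 4 successes in the first 7. With X ~ Binomial(7, 0.824), P(Y > 7) = P(X ≤ 3).
  k=0: C(7,0)·0.824^0·0.176^7 = 0.00001
  k=1: C(7,1)·0.824^1·0.176^6 = 0.00017
  k=2: C(7,2)·0.824^2·0.176^5 = 0.00241
  k=3: C(7,3)·0.824^3·0.176^4 = 0.01879
P(X ≤ 3) = 0.02137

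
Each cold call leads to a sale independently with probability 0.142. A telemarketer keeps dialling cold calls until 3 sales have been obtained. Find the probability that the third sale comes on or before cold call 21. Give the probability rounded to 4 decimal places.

Finishing within 21 cold calls ⇔ at least 3 successes in the first 21. With X ~ Binomial(21, 0.142), P(Y ≤ 21) = 1 − P(X ≤ 2).
  k=0: C(21,0)·0.142^0·0.858^21 = 0.040108
  k=1: C(21,1)·0.142^1·0.858^20 = 0.139397
  k=2: C(21,2)·0.142^2·0.858^19 = 0.230704
1 − 0.410209 = 0.589791

0.5898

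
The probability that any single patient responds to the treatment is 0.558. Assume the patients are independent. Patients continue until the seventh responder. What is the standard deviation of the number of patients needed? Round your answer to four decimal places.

3.1523

Y = total patients until the seventh success; negative binomial with r=7, p=0.558.
SD(Y) = √[r(1−p)/p²] = √(9.936923) = 3.152288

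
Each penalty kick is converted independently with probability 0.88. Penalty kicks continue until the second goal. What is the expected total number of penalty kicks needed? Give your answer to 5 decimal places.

2.27273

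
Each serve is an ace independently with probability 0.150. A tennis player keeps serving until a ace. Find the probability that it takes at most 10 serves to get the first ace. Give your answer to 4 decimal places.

0.8031

Y = number of serves to the first success; geometric, p = 0.15.
P(Y ≤ 10) = 1 − (1−p)^10 = 1 − 0.196874 = 0.803126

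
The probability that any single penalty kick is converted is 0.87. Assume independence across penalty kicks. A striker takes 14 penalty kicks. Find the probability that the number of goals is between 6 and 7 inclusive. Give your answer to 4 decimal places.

X ~ Binomial(14, 0.87); P(6 ≤ X ≤ 7) = Σ C(14,k) p^k (1−p)^(14−k) over k:
  k=6: C(14,6)·0.87^6·0.13^8 = 0.000106
  k=7: C(14,7)·0.87^7·0.13^7 = 0.000812
Total = 0.000919

0.0009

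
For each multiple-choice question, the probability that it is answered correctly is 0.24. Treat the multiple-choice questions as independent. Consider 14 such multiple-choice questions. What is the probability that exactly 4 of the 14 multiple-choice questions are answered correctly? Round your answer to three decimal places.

X ~ Binomial(n=14, p=0.24).
P(X=4) = C(14,4) · p^4 · (1−p)^10
= 1001 · 0.0033178 · 0.064289 = 0.21351

0.214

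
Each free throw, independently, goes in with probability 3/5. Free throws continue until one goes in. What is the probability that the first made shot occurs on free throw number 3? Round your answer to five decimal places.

Geometric (trials to first success), p = 0.60.
P(Y = 3) = (1−p)^2 · p = 0.16 · 0.60 = 0.0960000

0.09600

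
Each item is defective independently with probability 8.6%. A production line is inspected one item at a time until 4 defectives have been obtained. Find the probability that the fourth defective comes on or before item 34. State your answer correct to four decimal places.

Finishing within 34 items ⇔ at least 4 successes in the first 34. With X ~ Binomial(34, 0.086), P(Y ≤ 34) = 1 − P(X ≤ 3).
  k=0: C(34,0)·0.086^0·0.914^34 = 0.047008
  k=1: C(34,1)·0.086^1·0.914^33 = 0.150384
  k=2: C(34,2)·0.086^2·0.914^32 = 0.233474
  k=3: C(34,3)·0.086^3·0.914^31 = 0.234325
1 − 0.665191 = 0.334809

0.3348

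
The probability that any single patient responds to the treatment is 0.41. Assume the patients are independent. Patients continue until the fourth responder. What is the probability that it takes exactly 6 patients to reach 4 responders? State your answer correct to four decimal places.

0.0984

Y = trial on which the fourth success occurs; negative binomial, r=4, p=0.41.
P(Y=6) = C(5,3) · p^4 · (1−p)^2
= 10 · 0.028258 · 0.3481 = 0.098365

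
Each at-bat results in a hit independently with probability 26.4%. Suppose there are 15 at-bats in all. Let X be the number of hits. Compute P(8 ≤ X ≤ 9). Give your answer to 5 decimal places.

0.02272

X ~ Binomial(15, 0.264); P(8 ≤ X ≤ 9) = Σ C(15,k) p^k (1−p)^(15−k) over k:
  k=8: C(15,8)·0.264^8·0.736^7 = 0.0177633
  k=9: C(15,9)·0.264^9·0.736^6 = 0.0049557
Total = 0.0227191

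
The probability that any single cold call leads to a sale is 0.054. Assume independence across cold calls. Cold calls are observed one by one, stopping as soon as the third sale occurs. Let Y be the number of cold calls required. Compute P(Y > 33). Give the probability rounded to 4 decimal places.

Needing more than 33 cold calls ⇔ fewer than 3 successes in the first 33. With X ~ Binomial(33, 0.054), P(Y > 33) = P(X ≤ 2).
  k=0: C(33,0)·0.054^0·0.946^33 = 0.160106
  k=1: C(33,1)·0.054^1·0.946^32 = 0.301595
  k=2: C(33,2)·0.054^2·0.946^31 = 0.275452
P(X ≤ 2) = 0.737153

0.7372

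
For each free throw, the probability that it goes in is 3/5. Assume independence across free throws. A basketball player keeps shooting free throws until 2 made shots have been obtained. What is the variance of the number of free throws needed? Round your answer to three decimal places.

2.222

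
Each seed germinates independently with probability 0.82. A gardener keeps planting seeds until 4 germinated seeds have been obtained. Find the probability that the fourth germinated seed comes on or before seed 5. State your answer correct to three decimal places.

0.778

Finishing within 5 seeds ⇔ at least 4 successes in the first 5. With X ~ Binomial(5, 0.82), P(Y ≤ 5) = 1 − P(X ≤ 3).
  k=0: C(5,0)·0.82^0·0.18^5 = 0.00019
  k=1: C(5,1)·0.82^1·0.18^4 = 0.00430
  k=2: C(5,2)·0.82^2·0.18^3 = 0.03921
  k=3: C(5,3)·0.82^3·0.18^2 = 0.17864
1 − 0.22235 = 0.77765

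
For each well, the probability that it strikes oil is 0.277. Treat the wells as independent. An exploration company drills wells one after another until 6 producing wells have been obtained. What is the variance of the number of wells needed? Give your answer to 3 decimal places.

56.537

Y = total wells until the sixth success; negative binomial with r=6, p=0.277.
Var(Y) = r(1−p)/p² = 6·0.723 / 0.277² = 56.53664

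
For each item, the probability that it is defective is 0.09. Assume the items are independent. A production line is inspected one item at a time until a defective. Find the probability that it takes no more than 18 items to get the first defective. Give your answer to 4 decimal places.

0.8169

Y = number of items to the first success; geometric, p = 0.09.
P(Y ≤ 18) = 1 − (1−p)^18 = 1 − 0.183124 = 0.816876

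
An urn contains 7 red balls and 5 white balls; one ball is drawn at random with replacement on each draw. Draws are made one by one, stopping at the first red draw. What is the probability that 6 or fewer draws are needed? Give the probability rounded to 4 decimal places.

Y = number of draws to the first success; geometric, p = 0.583333.
P(Y ≤ 6) = 1 − (1−p)^6 = 1 − 0.005233 = 0.994767

0.9948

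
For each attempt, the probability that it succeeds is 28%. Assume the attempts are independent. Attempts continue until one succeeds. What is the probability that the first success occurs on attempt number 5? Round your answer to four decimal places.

0.0752

Geometric (trials to first success), p = 0.28.
P(Y = 5) = (1−p)^4 · p = 0.26874 · 0.28 = 0.075247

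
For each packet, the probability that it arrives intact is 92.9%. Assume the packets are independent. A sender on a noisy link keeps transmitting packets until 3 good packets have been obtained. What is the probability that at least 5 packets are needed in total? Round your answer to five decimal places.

0.02746

Needing more than 4 packets ⇔ fewer than 3 successes in the first 4. With X ~ Binomial(4, 0.929), P(Y > 4) = P(X ≤ 2).
  k=0: C(4,0)·0.929^0·0.071^4 = 0.0000254
  k=1: C(4,1)·0.929^1·0.071^3 = 0.0013300
  k=2: C(4,2)·0.929^2·0.071^2 = 0.0261035
P(X ≤ 2) = 0.0274589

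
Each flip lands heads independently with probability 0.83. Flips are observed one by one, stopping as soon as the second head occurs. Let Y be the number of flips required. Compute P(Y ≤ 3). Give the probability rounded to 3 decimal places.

Finishing within 3 flips ⇔ at least 2 successes in the first 3. With X ~ Binomial(3, 0.83), P(Y ≤ 3) = 1 − P(X ≤ 1).
  k=0: C(3,0)·0.83^0·0.17^3 = 0.00491
  k=1: C(3,1)·0.83^1·0.17^2 = 0.07196
1 − 0.07687 = 0.92313

0.923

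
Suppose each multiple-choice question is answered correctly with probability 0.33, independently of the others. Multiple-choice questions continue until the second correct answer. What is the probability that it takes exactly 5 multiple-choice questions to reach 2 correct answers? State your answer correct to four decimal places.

0.1310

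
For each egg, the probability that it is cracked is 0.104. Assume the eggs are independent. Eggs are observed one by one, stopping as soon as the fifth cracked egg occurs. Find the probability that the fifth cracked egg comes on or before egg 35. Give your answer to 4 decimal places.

0.2971

Finishing within 35 eggs ⇔ at least 5 successes in the first 35. With X ~ Binomial(35, 0.104), P(Y ≤ 35) = 1 − P(X ≤ 4).
  k=0: C(35,0)·0.104^0·0.896^35 = 0.021418
  k=1: C(35,1)·0.104^1·0.896^34 = 0.087011
  k=2: C(35,2)·0.104^2·0.896^33 = 0.171691
  k=3: C(35,3)·0.104^3·0.896^32 = 0.219213
  k=4: C(35,4)·0.104^4·0.896^31 = 0.203555
1 − 0.702888 = 0.297112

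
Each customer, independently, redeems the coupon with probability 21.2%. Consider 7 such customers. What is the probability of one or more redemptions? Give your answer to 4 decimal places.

0.8113

P(at least one) = 1 − P(none) = 1 − (1 − 0.212)^7
= 1 − 0.188662 = 0.811338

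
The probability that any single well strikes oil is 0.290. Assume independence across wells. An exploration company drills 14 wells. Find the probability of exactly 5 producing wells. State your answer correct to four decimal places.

X ~ Binomial(n=14, p=0.29).
P(X=5) = C(14,5) · p^5 · (1−p)^9
= 2002 · 0.0020511 · 0.045849 = 0.188269

0.1883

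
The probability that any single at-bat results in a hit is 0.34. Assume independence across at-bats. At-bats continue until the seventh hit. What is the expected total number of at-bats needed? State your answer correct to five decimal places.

20.58824

Y = total at-bats until the seventh success; negative binomial with r=7, p=0.34.
E[Y] = r / p = 7 / 0.34 = 20.5882353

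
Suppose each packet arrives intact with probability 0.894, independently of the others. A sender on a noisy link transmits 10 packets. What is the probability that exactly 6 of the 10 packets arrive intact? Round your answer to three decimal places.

0.014

X ~ Binomial(n=10, p=0.894).
P(X=6) = C(10,6) · p^6 · (1−p)^4
= 210 · 0.51053 · 0.00012625 = 0.01354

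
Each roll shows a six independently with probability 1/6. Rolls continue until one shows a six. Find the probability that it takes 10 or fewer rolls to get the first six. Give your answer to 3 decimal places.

Y = number of rolls to the first success; geometric, p = 0.166667.
P(Y ≤ 10) = 1 − (1−p)^10 = 1 − 0.16151 = 0.83849

0.838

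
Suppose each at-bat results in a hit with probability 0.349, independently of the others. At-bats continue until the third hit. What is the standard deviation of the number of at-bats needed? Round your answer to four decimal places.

4.0043

Y = total at-bats until the third success; negative binomial with r=3, p=0.349.
SD(Y) = √[r(1−p)/p²] = √(16.034351) = 4.004292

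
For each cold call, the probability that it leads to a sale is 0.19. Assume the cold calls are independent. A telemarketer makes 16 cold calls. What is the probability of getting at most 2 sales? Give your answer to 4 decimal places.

X ~ Binomial(16, 0.19); P(X ≤ 2) = Σ C(16,k) p^k (1−p)^(16−k) over k:
  k=0: C(16,0)·0.19^0·0.81^16 = 0.034337
  k=1: C(16,1)·0.19^1·0.81^15 = 0.128869
  k=2: C(16,2)·0.19^2·0.81^14 = 0.226714
Total = 0.389920

0.3899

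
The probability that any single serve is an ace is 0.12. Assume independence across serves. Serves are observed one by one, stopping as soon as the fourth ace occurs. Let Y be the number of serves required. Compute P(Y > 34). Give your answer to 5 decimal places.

Needing more than 34 serves ⇔ fewer than 4 successes in the first 34. With X ~ Binomial(34, 0.12), P(Y > 34) = P(X ≤ 3).
  k=0: C(34,0)·0.12^0·0.88^34 = 0.0129542
  k=1: C(34,1)·0.12^1·0.88^33 = 0.0600604
  k=2: C(34,2)·0.12^2·0.88^32 = 0.1351359
  k=3: C(34,3)·0.12^3·0.88^31 = 0.1965614
P(X ≤ 3) = 0.4047119

0.40471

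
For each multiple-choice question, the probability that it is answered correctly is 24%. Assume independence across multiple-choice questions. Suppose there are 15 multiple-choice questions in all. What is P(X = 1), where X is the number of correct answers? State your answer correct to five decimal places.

X ~ Binomial(n=15, p=0.24).
P(X=1) = C(15,1) · p^1 · (1−p)^14
= 15 · 0.24 · 0.021448 = 0.0772134

0.07721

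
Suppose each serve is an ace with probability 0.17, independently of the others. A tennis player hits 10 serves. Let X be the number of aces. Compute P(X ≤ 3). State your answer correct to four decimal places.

X ~ Binomial(10, 0.17); P(X ≤ 3) = Σ C(10,k) p^k (1−p)^(10−k) over k:
  k=0: C(10,0)·0.17^0·0.83^10 = 0.155160
  k=1: C(10,1)·0.17^1·0.83^9 = 0.317798
  k=2: C(10,2)·0.17^2·0.83^8 = 0.292911
  k=3: C(10,3)·0.17^3·0.83^7 = 0.159983
Total = 0.925853

0.9259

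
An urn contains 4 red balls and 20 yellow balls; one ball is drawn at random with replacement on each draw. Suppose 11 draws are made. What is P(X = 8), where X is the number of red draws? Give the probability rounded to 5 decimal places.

X ~ Binomial(n=11, p=0.166667).
P(X=8) = C(11,8) · p^8 · (1−p)^3
= 165 · 5.9537e-07 · 0.5787 = 0.0000568

0.00006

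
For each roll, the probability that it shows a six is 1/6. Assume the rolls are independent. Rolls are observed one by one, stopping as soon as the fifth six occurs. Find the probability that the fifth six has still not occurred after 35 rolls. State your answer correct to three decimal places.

0.284

Needing more than 35 rolls ⇔ fewer than 5 successes in the first 35. With X ~ Binomial(35, 0.166667), P(Y > 35) = P(X ≤ 4).
  k=0: C(35,0)·0.166667^0·0.833333^35 = 0.00169
  k=1: C(35,1)·0.166667^1·0.833333^34 = 0.01185
  k=2: C(35,2)·0.166667^2·0.833333^33 = 0.04029
  k=3: C(35,3)·0.166667^3·0.833333^32 = 0.08865
  k=4: C(35,4)·0.166667^4·0.833333^31 = 0.14183
P(X ≤ 4) = 0.28432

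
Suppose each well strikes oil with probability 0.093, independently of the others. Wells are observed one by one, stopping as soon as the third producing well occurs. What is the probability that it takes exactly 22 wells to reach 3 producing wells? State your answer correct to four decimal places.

0.0264

Y = trial on which the third success occurs; negative binomial, r=3, p=0.093.
P(Y=22) = C(21,2) · p^3 · (1−p)^19
= 210 · 0.00080436 · 0.15651 = 0.026437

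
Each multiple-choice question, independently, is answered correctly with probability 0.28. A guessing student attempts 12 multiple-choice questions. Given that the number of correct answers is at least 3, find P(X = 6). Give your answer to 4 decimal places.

X ~ Binomial(12, 0.28). Want P(X=6 | X≥3) = P(X=6) / P(X≥3).
P(X=6) = C(12,6)·0.28^6·0.72^6 = 0.062032
P(X≥3) = 1 − 0.019408 − 0.090573 − 0.193725 = 0.696294
Ratio = 0.062032 / 0.696294 = 0.089089

0.0891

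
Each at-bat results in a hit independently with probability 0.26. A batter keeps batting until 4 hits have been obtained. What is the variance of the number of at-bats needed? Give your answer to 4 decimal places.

Y = total at-bats until the fourth success; negative binomial with r=4, p=0.26.
Var(Y) = r(1−p)/p² = 4·0.74 / 0.26² = 43.786982

43.7870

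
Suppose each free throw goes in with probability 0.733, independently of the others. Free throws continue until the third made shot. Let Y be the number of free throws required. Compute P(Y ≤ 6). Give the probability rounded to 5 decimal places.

Finishing within 6 free throws ⇔ at least 3 successes in the first 6. With X ~ Binomial(6, 0.733), P(Y ≤ 6) = 1 − P(X ≤ 2).
  k=0: C(6,0)·0.733^0·0.267^6 = 0.0003623
  k=1: C(6,1)·0.733^1·0.267^5 = 0.0059678
  k=2: C(6,2)·0.733^2·0.267^4 = 0.0409585
1 − 0.0472886 = 0.9527114

0.95271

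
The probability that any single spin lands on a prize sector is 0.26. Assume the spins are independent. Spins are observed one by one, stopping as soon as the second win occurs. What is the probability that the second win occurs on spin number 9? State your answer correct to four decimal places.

0.0657

Y = trial on which the second success occurs; negative binomial, r=2, p=0.26.
P(Y=9) = C(8,1) · p^2 · (1−p)^7
= 8 · 0.0676 · 0.12151 = 0.065714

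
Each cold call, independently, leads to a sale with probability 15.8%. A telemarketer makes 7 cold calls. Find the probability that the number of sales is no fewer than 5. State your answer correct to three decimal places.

0.002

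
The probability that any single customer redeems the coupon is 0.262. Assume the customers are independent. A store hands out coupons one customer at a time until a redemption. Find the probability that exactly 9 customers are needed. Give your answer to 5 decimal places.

0.02305

Geometric (trials to first success), p = 0.262.
P(Y = 9) = (1−p)^8 · p = 0.087994 · 0.262 = 0.0230543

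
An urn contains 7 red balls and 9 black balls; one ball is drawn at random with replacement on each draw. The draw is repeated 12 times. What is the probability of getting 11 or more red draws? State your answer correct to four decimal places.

0.0008

X ~ Binomial(12, 0.4375); P(X ≥ 11) = Σ C(12,k) p^k (1−p)^(12−k) over k:
  k=11: C(12,11)·0.4375^11·0.5625^1 = 0.000759
  k=12: C(12,12)·0.4375^12·0.5625^0 = 0.000049
Total = 0.000808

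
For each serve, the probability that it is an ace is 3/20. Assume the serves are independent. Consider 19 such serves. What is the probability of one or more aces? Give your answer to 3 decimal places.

P(at least one) = 1 − P(none) = 1 − (1 − 0.15)^19
= 1 − 0.04560 = 0.95440

0.954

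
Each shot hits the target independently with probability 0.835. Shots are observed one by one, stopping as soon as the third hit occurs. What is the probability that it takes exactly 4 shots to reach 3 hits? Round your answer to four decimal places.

0.2882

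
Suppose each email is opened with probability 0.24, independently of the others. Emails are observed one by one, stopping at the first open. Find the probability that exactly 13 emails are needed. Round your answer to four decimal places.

0.0089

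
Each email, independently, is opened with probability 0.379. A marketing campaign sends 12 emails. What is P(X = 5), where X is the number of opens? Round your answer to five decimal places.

0.22058

X ~ Binomial(n=12, p=0.379).
P(X=5) = C(12,5) · p^5 · (1−p)^7
= 792 · 0.0078198 · 0.035616 = 0.2205781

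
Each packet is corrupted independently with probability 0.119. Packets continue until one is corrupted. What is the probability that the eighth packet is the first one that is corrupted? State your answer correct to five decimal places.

0.04902

Geometric (trials to first success), p = 0.119.
P(Y = 8) = (1−p)^7 · p = 0.41194 · 0.119 = 0.0490206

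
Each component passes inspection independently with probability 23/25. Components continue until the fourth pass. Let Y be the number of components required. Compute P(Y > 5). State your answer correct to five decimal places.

Needing more than 5 components ⇔ fewer than 4 successes in the first 5. With X ~ Binomial(5, 0.92), P(Y > 5) = P(X ≤ 3).
  k=0: C(5,0)·0.92^0·0.08^5 = 0.0000033
  k=1: C(5,1)·0.92^1·0.08^4 = 0.0001884
  k=2: C(5,2)·0.92^2·0.08^3 = 0.0043336
  k=3: C(5,3)·0.92^3·0.08^2 = 0.0498360
P(X ≤ 3) = 0.0543613

0.05436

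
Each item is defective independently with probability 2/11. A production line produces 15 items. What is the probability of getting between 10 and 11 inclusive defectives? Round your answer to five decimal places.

X ~ Binomial(15, 0.181818); P(10 ≤ X ≤ 11) = Σ C(15,k) p^k (1−p)^(15−k) over k:
  k=10: C(15,10)·0.181818^10·0.818182^5 = 0.0000435
  k=11: C(15,11)·0.181818^11·0.818182^4 = 0.0000044
Total = 0.0000479

0.00005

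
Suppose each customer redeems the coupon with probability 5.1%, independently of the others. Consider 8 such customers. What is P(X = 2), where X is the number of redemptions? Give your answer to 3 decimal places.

0.053

X ~ Binomial(n=8, p=0.051).
P(X=2) = C(8,2) · p^2 · (1−p)^6
= 28 · 0.002601 · 0.73046 = 0.05320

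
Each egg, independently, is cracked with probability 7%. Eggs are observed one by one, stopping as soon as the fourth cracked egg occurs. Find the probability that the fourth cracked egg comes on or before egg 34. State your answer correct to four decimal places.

0.2122

Finishing within 34 eggs ⇔ at least 4 successes in the first 34. With X ~ Binomial(34, 0.07), P(Y ≤ 34) = 1 − P(X ≤ 3).
  k=0: C(34,0)·0.07^0·0.93^34 = 0.084805
  k=1: C(34,1)·0.07^1·0.93^33 = 0.217027
  k=2: C(34,2)·0.07^2·0.93^32 = 0.269534
  k=3: C(34,3)·0.07^3·0.93^31 = 0.216400
1 − 0.787766 = 0.212234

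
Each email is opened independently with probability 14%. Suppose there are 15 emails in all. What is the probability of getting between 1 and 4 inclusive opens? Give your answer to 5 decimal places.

0.84805

X ~ Binomial(15, 0.14); P(1 ≤ X ≤ 4) = Σ C(15,k) p^k (1−p)^(15−k) over k:
  k=1: C(15,1)·0.14^1·0.86^14 = 0.2542129
  k=2: C(15,2)·0.14^2·0.86^13 = 0.2896845
  k=3: C(15,3)·0.14^3·0.86^12 = 0.2043511
  k=4: C(15,4)·0.14^4·0.86^11 = 0.0997994
Total = 0.8480478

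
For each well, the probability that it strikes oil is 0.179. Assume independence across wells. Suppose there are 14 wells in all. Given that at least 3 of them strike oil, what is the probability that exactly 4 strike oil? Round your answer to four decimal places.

0.3040

X ~ Binomial(14, 0.179). Want P(X=4 | X≥3) = P(X=4) / P(X≥3).
P(X=4) = C(14,4)·0.179^4·0.821^10 = 0.142981
P(X≥3) = 1 − 0.063213 − 0.192949 − 0.273442 = 0.470396
Ratio = 0.142981 / 0.470396 = 0.303958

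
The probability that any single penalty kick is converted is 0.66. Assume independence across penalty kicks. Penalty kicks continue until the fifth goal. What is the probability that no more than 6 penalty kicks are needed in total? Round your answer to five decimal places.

0.33813

Finishing within 6 penalty kicks ⇔ at least 5 successes in the first 6. With X ~ Binomial(6, 0.66), P(Y ≤ 6) = 1 − P(X ≤ 4).
  k=0: C(6,0)·0.66^0·0.34^6 = 0.0015448
  k=1: C(6,1)·0.66^1·0.34^5 = 0.0179924
  k=2: C(6,2)·0.66^2·0.34^4 = 0.0873162
  k=3: C(6,3)·0.66^3·0.34^3 = 0.2259949
  k=4: C(6,4)·0.66^4·0.34^2 = 0.3290219
1 − 0.6618702 = 0.3381298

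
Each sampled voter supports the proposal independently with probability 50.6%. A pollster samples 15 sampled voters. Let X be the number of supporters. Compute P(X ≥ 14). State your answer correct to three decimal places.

X ~ Binomial(15, 0.506); P(X ≥ 14) = Σ C(15,k) p^k (1−p)^(15−k) over k:
  k=14: C(15,14)·0.506^14·0.494^1 = 0.00053
  k=15: C(15,15)·0.506^15·0.494^0 = 0.00004
Total = 0.00057

0.001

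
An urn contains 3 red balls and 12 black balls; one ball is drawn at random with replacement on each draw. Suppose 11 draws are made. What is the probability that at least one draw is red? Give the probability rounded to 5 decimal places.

P(at least one) = 1 − P(none) = 1 − (1 − 0.20)^11
= 1 − 0.0858993 = 0.9141007

0.91410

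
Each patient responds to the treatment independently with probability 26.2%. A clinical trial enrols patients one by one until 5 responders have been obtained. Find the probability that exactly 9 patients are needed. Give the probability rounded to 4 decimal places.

Y = trial on which the fifth success occurs; negative binomial, r=5, p=0.262.
P(Y=9) = C(8,4) · p^5 · (1−p)^4
= 70 · 0.0012345 · 0.29664 = 0.025635

0.0256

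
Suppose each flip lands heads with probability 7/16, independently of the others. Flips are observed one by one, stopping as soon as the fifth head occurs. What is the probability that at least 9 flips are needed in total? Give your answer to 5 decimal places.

0.76297

Needing more than 8 flips ⇔ fewer than 5 successes in the first 8. With X ~ Binomial(8, 0.4375), P(Y > 8) = P(X ≤ 4).
  k=0: C(8,0)·0.4375^0·0.5625^8 = 0.0100226
  k=1: C(8,1)·0.4375^1·0.5625^7 = 0.0623628
  k=2: C(8,2)·0.4375^2·0.5625^6 = 0.1697654
  k=3: C(8,3)·0.4375^3·0.5625^5 = 0.2640796
  k=4: C(8,4)·0.4375^4·0.5625^4 = 0.2567440
P(X ≤ 4) = 0.7629745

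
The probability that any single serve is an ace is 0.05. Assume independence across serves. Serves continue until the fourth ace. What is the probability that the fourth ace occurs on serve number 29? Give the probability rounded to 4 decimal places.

0.0057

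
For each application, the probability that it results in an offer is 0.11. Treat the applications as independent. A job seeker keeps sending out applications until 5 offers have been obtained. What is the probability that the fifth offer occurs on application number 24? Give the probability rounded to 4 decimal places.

0.0156

Y = trial on which the fifth success occurs; negative binomial, r=5, p=0.11.
P(Y=24) = C(23,4) · p^5 · (1−p)^19
= 8855 · 1.6105e-05 · 0.10925 = 0.015580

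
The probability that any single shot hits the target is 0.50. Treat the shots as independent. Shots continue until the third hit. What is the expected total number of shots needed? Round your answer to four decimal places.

6.0000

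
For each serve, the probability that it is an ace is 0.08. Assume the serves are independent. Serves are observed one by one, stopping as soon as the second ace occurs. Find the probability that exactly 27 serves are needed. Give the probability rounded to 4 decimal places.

Y = trial on which the second success occurs; negative binomial, r=2, p=0.08.
P(Y=27) = C(26,1) · p^2 · (1−p)^25
= 26 · 0.0064 · 0.12436 = 0.020694

0.0207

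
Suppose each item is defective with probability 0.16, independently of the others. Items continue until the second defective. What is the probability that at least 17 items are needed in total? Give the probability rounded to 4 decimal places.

0.2487

Needing more than 16 items ⇔ fewer than 2 successes in the first 16. With X ~ Binomial(16, 0.16), P(Y > 16) = P(X ≤ 1).
  k=0: C(16,0)·0.16^0·0.84^16 = 0.061442
  k=1: C(16,1)·0.16^1·0.84^15 = 0.187253
P(X ≤ 1) = 0.248696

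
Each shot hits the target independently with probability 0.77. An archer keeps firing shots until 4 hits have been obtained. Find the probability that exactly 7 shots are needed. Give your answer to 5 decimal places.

0.08554

Y = trial on which the fourth success occurs; negative binomial, r=4, p=0.77.
P(Y=7) = C(6,3) · p^4 · (1−p)^3
= 20 · 0.35153 · 0.012167 = 0.0855414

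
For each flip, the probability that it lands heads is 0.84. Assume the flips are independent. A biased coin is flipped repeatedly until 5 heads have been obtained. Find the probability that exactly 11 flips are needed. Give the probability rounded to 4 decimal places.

Y = trial on which the fifth success occurs; negative binomial, r=5, p=0.84.
P(Y=11) = C(10,4) · p^5 · (1−p)^6
= 210 · 0.41821 · 1.6777e-05 = 0.001473

0.0015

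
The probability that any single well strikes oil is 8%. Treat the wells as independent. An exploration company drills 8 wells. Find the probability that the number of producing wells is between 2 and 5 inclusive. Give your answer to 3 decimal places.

0.130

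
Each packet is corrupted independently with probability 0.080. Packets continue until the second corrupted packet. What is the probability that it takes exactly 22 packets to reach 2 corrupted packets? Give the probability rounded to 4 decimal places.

Y = trial on which the second success occurs; negative binomial, r=2, p=0.08.
P(Y=22) = C(21,1) · p^2 · (1−p)^20
= 21 · 0.0064 · 0.18869 = 0.025360

0.0254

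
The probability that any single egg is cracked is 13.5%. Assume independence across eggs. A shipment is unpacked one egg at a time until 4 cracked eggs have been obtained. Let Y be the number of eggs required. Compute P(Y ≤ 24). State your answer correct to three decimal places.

Finishing within 24 eggs ⇔ at least 4 successes in the first 24. With X ~ Binomial(24, 0.135), P(Y ≤ 24) = 1 − P(X ≤ 3).
  k=0: C(24,0)·0.135^0·0.865^24 = 0.03079
  k=1: C(24,1)·0.135^1·0.865^23 = 0.11532
  k=2: C(24,2)·0.135^2·0.865^22 = 0.20698
  k=3: C(24,3)·0.135^3·0.865^21 = 0.23689
1 − 0.58998 = 0.41002

0.410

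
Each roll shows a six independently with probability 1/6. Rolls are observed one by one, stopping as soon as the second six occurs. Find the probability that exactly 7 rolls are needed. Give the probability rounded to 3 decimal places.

0.067

Y = trial on which the second success occurs; negative binomial, r=2, p=0.166667.
P(Y=7) = C(6,1) · p^2 · (1−p)^5
= 6 · 0.027778 · 0.40188 = 0.06698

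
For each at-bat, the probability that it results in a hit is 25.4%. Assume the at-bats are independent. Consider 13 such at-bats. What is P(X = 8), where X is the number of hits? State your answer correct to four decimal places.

0.0052

X ~ Binomial(n=13, p=0.254).
P(X=8) = C(13,8) · p^8 · (1−p)^5
= 1287 · 1.7325e-05 · 0.23104 = 0.005152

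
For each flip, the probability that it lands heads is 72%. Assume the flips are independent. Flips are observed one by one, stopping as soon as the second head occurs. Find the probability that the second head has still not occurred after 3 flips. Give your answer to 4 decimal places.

Needing more than 3 flips ⇔ fewer than 2 successes in the first 3. With X ~ Binomial(3, 0.72), P(Y > 3) = P(X ≤ 1).
  k=0: C(3,0)·0.72^0·0.28^3 = 0.021952
  k=1: C(3,1)·0.72^1·0.28^2 = 0.169344
P(X ≤ 1) = 0.191296

0.1913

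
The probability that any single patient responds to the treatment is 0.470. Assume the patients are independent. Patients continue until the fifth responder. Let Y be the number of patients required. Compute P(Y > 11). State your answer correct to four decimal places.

Needing more than 11 patients ⇔ fewer than 5 successes in the first 11. With X ~ Binomial(11, 0.47), P(Y > 11) = P(X ≤ 4).
  k=0: C(11,0)·0.47^0·0.53^11 = 0.000927
  k=1: C(11,1)·0.47^1·0.53^10 = 0.009042
  k=2: C(11,2)·0.47^2·0.53^9 = 0.040090
  k=3: C(11,3)·0.47^3·0.53^8 = 0.106656
  k=4: C(11,4)·0.47^4·0.53^7 = 0.189163
P(X ≤ 4) = 0.345878

0.3459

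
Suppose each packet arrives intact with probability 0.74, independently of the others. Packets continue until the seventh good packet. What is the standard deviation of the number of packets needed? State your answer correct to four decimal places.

1.8231

Y = total packets until the seventh success; negative binomial with r=7, p=0.74.
SD(Y) = √[r(1−p)/p²] = √(3.323594) = 1.823073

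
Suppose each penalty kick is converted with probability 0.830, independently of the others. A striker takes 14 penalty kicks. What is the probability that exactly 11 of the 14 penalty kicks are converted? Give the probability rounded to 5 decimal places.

X ~ Binomial(n=14, p=0.83).
P(X=11) = C(14,11) · p^11 · (1−p)^3
= 364 · 0.12878 · 0.004913 = 0.2303070

0.23031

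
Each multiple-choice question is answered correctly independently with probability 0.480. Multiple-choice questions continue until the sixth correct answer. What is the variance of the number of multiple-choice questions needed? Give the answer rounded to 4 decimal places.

Y = total multiple-choice questions until the sixth success; negative binomial with r=6, p=0.48.
Var(Y) = r(1−p)/p² = 6·0.52 / 0.48² = 13.541667

13.5417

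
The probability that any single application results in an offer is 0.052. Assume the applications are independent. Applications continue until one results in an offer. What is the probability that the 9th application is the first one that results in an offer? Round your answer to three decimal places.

0.034

Geometric (trials to first success), p = 0.052.
P(Y = 9) = (1−p)^8 · p = 0.65233 · 0.052 = 0.03392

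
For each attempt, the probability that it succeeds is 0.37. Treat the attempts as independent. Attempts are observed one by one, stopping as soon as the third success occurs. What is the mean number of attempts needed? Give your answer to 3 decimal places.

8.108

Y = total attempts until the third success; negative binomial with r=3, p=0.37.
E[Y] = r / p = 3 / 0.37 = 8.10811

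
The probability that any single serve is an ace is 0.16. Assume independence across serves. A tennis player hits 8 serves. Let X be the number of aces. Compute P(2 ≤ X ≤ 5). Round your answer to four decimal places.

0.3741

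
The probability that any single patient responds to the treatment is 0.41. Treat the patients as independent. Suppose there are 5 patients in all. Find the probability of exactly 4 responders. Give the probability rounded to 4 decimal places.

0.0834

X ~ Binomial(n=5, p=0.41).
P(X=4) = C(5,4) · p^4 · (1−p)^1
= 5 · 0.028258 · 0.59 = 0.083360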